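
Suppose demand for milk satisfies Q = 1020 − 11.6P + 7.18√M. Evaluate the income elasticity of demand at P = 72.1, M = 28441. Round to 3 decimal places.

0.434

At P = 72.1, M = 28441: Q = 1394.508.
Holding P constant, ∂Q/∂M = 7.18/(2√M) = 0.0212874.
η_M = (∂Q/∂M)·(M/Q) = 0.0212874 × (28441/1394.508) = 0.434.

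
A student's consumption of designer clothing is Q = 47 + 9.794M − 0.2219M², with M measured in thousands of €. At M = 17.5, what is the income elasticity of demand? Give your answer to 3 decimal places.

0.236

At M = 17.5: Q = 150.4381.
dQ/dM = 9.794 − 0.4438M = 2.02750.
η = (dQ/dM)·(M/Q) = 2.02750 × (17.5/150.4381) = 0.236.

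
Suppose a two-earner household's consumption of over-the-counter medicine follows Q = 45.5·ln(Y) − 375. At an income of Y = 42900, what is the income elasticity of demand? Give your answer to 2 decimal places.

At Y = 42900: Q = 110.332.
dQ/dY = 45.5/Y = 0.00106061 at this income.
η = (dQ/dY)·(Y/Q) = 0.00106061 × (42900/110.332) = 0.41.

0.41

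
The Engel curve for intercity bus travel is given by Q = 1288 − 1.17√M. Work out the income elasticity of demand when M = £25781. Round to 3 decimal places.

-0.085

At M = 25781: Q = 1100.139.
dQ/dM = -1.17/(2√M) = -0.00364339 at this income.
η = (dQ/dM)·(M/Q) = -0.00364339 × (25781/1100.139) = -0.085.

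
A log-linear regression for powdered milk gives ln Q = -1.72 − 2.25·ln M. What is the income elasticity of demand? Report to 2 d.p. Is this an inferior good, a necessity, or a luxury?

-2.25 (inferior good)

In a log-linear demand, the coefficient on ln M is the income elasticity.
So η = -2.25.
η < 0 ⇒ inferior good.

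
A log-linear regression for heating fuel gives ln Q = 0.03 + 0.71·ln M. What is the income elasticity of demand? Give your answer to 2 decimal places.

In a log-linear demand, the coefficient on ln M is the income elasticity.
So η = 0.71.

0.71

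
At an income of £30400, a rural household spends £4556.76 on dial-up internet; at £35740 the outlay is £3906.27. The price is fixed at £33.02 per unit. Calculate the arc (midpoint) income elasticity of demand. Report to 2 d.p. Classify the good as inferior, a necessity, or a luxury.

With a constant price, Q₁ = 4556.76/33.02 = 138.000 and Q₂ = 3906.27/33.02 = 118.300 (equivalently, work directly with expenditure since P cancels).
Midpoint %ΔQ = (3906.27 − 4556.76)/4231.52 = -0.15373; midpoint %ΔI = (35740 − 30400)/33070 = 0.16148.
η = -0.15373 / 0.16148 = -0.95.
η < 0 ⇒ inferior good.

-0.95 (inferior good)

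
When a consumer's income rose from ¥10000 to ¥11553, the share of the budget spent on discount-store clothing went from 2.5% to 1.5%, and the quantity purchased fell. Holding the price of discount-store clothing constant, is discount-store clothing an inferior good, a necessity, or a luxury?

inferior good

Quantity demanded falls as income rises, so η < 0.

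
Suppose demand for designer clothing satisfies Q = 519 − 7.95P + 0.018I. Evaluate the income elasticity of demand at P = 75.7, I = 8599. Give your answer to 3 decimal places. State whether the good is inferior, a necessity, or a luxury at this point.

2.151 (luxury)

At P = 75.7, I = 8599: Q = 71.967.
Holding P constant, ∂Q/∂I = 0.018.
η_I = (∂Q/∂I)·(I/Q) = 0.018 × (8599/71.967) = 2.151.
Since η > 1, this is a luxury.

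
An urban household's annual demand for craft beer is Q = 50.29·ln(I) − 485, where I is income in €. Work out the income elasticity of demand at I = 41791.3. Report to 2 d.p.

1.00

At I = 41791.3: Q = 50.108.
dQ/dI = 50.29/I = 0.00120336 at this income.
η = (dQ/dI)·(I/Q) = 0.00120336 × (41791.3/50.108) = 1.00.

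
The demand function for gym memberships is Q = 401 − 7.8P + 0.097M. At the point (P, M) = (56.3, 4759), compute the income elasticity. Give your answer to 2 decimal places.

At P = 56.3, M = 4759: Q = 423.483.
Holding P constant, ∂Q/∂M = 0.097.
η_M = (∂Q/∂M)·(M/Q) = 0.097 × (4759/423.483) = 1.09.

1.09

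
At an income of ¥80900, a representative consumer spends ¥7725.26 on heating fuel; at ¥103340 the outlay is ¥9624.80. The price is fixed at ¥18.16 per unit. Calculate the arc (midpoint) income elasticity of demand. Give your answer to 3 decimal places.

With a constant price, Q₁ = 7725.26/18.16 = 425.400 and Q₂ = 9624.80/18.16 = 530.000 (equivalently, work directly with expenditure since P cancels).
Midpoint %ΔQ = (9624.80 − 7725.26)/8675.03 = 0.21897; midpoint %ΔI = (103340 − 80900)/92120 = 0.24360.
η = 0.21897 / 0.24360 = 0.899.

0.899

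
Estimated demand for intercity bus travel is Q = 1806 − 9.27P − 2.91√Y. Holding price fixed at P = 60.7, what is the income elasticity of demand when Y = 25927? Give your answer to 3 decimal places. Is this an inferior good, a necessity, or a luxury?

-0.302 (inferior good)

At P = 60.7, Y = 25927: Q = 774.747.
Holding P constant, ∂Q/∂Y = -2.91/(2√Y) = -0.00903622.
η_Y = (∂Q/∂Y)·(Y/Q) = -0.00903622 × (25927/774.747) = -0.302.
Since η < 0, this is an inferior good.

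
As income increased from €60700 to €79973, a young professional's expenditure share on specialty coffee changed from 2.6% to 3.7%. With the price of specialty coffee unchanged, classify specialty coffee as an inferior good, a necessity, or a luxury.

luxury

The budget share rises as income rises, so η > 1.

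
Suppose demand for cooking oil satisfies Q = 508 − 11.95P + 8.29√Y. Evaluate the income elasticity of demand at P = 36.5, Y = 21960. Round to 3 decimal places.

At P = 36.5, Y = 21960: Q = 1300.312.
Holding P constant, ∂Q/∂Y = 8.29/(2√Y) = 0.027971.
η_Y = (∂Q/∂Y)·(Y/Q) = 0.027971 × (21960/1300.312) = 0.472.

0.472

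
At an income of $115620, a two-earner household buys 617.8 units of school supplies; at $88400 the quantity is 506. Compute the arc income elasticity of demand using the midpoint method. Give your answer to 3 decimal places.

0.746

ΔQ = 506 − 617.8 = -111.8; midpoint Q̄ = (617.8 + 506)/2 = 561.9.
ΔI = 88400 − 115620 = -27220; midpoint Ī = (115620 + 88400)/2 = 102010.
η = (ΔQ/Q̄) ÷ (ΔI/Ī) = (-111.8/561.9) ÷ (-27220/102010) = 0.746.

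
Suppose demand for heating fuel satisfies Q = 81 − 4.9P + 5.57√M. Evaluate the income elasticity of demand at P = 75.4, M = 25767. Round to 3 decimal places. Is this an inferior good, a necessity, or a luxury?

0.738 (necessity)

At P = 75.4, M = 25767: Q = 605.642.
Holding P constant, ∂Q/∂M = 5.57/(2√M) = 0.0173498.
η_M = (∂Q/∂M)·(M/Q) = 0.0173498 × (25767/605.642) = 0.738.
Since 0 < η < 1, this is a necessity.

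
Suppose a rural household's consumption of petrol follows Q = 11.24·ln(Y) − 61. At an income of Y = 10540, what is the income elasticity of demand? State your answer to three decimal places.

0.261

At Y = 10540: Q = 43.115.
dQ/dY = 11.24/Y = 0.00106641 at this income.
η = (dQ/dY)·(Y/Q) = 0.00106641 × (10540/43.115) = 0.261.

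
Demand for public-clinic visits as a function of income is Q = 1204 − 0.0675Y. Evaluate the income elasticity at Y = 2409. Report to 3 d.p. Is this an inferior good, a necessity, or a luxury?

At Y = 2409: Q = 1041.392.
dQ/dY = −0.0675.
η = (dQ/dY)·(Y/Q) = -0.0675 × (2409/1041.392) = -0.156.
Since η < 0, the good is an inferior good.

-0.156 (inferior good)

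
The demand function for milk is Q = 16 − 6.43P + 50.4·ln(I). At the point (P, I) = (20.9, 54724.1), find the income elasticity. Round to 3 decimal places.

0.117

At P = 20.9, I = 54724.1: Q = 431.480.
Holding P constant, ∂Q/∂I = 50.4/I = 0.000920984.
η_I = (∂Q/∂I)·(I/Q) = 0.000920984 × (54724.1/431.480) = 0.117.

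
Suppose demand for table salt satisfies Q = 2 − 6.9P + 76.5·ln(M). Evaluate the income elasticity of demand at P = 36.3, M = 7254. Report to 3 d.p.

At P = 36.3, M = 7254: Q = 431.562.
Holding P constant, ∂Q/∂M = 76.5/M = 0.0105459.
η_M = (∂Q/∂M)·(M/Q) = 0.0105459 × (7254/431.562) = 0.177.

0.177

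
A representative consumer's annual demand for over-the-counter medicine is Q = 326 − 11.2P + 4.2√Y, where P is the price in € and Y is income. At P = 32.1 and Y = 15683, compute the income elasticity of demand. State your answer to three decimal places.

0.534

At P = 32.1, Y = 15683: Q = 492.453.
Holding P constant, ∂Q/∂Y = 4.2/(2√Y) = 0.0167689.
η_Y = (∂Q/∂Y)·(Y/Q) = 0.0167689 × (15683/492.453) = 0.534.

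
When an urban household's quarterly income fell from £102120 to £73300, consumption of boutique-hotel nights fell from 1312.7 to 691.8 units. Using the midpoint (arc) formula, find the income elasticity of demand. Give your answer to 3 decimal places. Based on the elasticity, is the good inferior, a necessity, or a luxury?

1.885 (luxury)

ΔQ = 691.8 − 1312.7 = -620.9; midpoint Q̄ = (1312.7 + 691.8)/2 = 1002.25.
ΔI = 73300 − 102120 = -28820; midpoint Ī = (102120 + 73300)/2 = 87710.
η = (ΔQ/Q̄) ÷ (ΔI/Ī) = (-620.9/1002.25) ÷ (-28820/87710) = 1.885.
η > 1 ⇒ luxury.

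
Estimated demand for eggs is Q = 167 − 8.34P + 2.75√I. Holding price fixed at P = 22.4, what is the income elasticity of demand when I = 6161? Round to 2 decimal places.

At P = 22.4, I = 6161: Q = 196.037.
Holding P constant, ∂Q/∂I = 2.75/(2√I) = 0.0175177.
η_I = (∂Q/∂I)·(I/Q) = 0.0175177 × (6161/196.037) = 0.55.

0.55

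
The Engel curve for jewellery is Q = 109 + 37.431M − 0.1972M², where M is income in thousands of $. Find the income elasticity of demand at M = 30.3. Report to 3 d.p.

0.727

At M = 30.3: Q = 1062.1120.
dQ/dM = 37.431 − 0.3944M = 25.48068.
η = (dQ/dM)·(M/Q) = 25.48068 × (30.3/1062.1120) = 0.727.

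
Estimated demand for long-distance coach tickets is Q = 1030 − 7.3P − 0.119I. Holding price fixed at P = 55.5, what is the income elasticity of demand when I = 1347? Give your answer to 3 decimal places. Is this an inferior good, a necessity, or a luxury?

At P = 55.5, I = 1347: Q = 464.557.
Holding P constant, ∂Q/∂I = −0.119.
η_I = (∂Q/∂I)·(I/Q) = -0.119 × (1347/464.557) = -0.345.
Since η < 0, this is an inferior good.

-0.345 (inferior good)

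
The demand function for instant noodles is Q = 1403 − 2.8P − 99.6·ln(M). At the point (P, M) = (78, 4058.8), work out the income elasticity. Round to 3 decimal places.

At P = 78, M = 4058.8: Q = 357.059.
Holding P constant, ∂Q/∂M = -99.6/M = -0.0245393.
η_M = (∂Q/∂M)·(M/Q) = -0.0245393 × (4058.8/357.059) = -0.279.

-0.279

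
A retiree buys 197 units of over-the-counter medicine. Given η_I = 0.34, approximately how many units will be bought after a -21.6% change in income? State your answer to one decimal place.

182.5

%ΔQ ≈ η × %ΔI = 0.34 × (-21.6%) = -7.344%.
New Q ≈ 197 × (1 − 0.07344) = 182.5.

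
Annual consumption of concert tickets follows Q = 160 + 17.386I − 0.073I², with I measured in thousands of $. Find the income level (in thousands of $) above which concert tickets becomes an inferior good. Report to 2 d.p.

dQ/dI = 17.386 − 0.146I.
The good is inferior where dQ/dI < 0. Setting dQ/dI = 0 gives I = 17.386 / 0.146 = 119.08.

119.08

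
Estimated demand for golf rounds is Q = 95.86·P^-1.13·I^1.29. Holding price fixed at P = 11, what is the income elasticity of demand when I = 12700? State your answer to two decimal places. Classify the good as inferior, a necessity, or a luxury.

1.29 (luxury)

For a multiplicative demand Q = A·P^α·I^β, the income elasticity is β everywhere.
Here β = 1.29, so η = 1.29.
Since η > 1, this is a luxury.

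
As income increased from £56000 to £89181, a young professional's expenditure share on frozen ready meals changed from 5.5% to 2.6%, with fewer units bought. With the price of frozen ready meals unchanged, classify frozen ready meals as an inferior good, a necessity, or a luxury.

Quantity demanded falls as income rises, so η < 0.

inferior good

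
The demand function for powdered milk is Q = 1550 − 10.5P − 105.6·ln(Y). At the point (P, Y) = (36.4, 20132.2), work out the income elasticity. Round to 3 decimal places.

-0.871

At P = 36.4, Y = 20132.2: Q = 121.296.
Holding P constant, ∂Q/∂Y = -105.6/Y = -0.00524533.
η_Y = (∂Q/∂Y)·(Y/Q) = -0.00524533 × (20132.2/121.296) = -0.871.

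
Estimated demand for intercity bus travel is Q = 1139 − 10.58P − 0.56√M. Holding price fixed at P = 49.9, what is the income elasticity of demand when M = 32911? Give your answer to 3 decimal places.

-0.100

At P = 49.9, M = 32911: Q = 509.466.
Holding P constant, ∂Q/∂M = -0.56/(2√M) = -0.00154343.
η_M = (∂Q/∂M)·(M/Q) = -0.00154343 × (32911/509.466) = -0.100.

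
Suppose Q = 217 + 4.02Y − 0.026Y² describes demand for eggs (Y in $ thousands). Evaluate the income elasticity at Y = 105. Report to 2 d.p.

At Y = 105: Q = 352.4500.
dQ/dY = 4.02 − 0.052Y = -1.44000.
η = (dQ/dY)·(Y/Q) = -1.44000 × (105/352.4500) = -0.43.

-0.43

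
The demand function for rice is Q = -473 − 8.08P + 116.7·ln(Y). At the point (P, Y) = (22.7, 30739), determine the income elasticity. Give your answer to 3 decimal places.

0.212

At P = 22.7, Y = 30739: Q = 549.479.
Holding P constant, ∂Q/∂Y = 116.7/Y = 0.00379648.
η_Y = (∂Q/∂Y)·(Y/Q) = 0.00379648 × (30739/549.479) = 0.212.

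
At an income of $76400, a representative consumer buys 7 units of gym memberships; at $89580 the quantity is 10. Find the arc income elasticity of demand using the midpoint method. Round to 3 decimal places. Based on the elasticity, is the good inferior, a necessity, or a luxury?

2.222 (luxury)

ΔQ = 10 − 7 = 3; midpoint Q̄ = (7 + 10)/2 = 8.5.
ΔI = 89580 − 76400 = 13180; midpoint Ī = (76400 + 89580)/2 = 82990.
η = (ΔQ/Q̄) ÷ (ΔI/Ī) = (3/8.5) ÷ (13180/82990) = 2.222.
η > 1 ⇒ luxury.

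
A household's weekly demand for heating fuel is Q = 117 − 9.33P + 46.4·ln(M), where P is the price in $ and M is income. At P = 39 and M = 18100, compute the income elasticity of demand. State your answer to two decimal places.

0.22

At P = 39, M = 18100: Q = 208.020.
Holding P constant, ∂Q/∂M = 46.4/M = 0.00256354.
η_M = (∂Q/∂M)·(M/Q) = 0.00256354 × (18100/208.020) = 0.22.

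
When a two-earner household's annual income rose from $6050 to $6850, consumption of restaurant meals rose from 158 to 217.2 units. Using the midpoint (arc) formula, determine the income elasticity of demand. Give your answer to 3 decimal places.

2.544

ΔQ = 217.2 − 158 = 59.2; midpoint Q̄ = (158 + 217.2)/2 = 187.6.
ΔI = 6850 − 6050 = 800; midpoint Ī = (6050 + 6850)/2 = 6450.
η = (ΔQ/Q̄) ÷ (ΔI/Ī) = (59.2/187.6) ÷ (800/6450) = 2.544.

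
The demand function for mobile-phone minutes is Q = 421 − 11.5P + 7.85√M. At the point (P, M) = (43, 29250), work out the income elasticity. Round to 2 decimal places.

0.53

At P = 43, M = 29250: Q = 1269.057.
Holding P constant, ∂Q/∂M = 7.85/(2√M) = 0.0229497.
η_M = (∂Q/∂M)·(M/Q) = 0.0229497 × (29250/1269.057) = 0.53.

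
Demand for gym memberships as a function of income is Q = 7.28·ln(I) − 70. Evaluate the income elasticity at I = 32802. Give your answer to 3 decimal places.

At I = 32802: Q = 5.699.
dQ/dI = 7.28/I = 0.000221938 at this income.
η = (dQ/dI)·(I/Q) = 0.000221938 × (32802/5.699) = 1.277.

1.277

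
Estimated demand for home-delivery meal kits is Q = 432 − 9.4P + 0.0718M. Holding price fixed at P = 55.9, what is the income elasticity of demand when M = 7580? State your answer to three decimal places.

1.207

At P = 55.9, M = 7580: Q = 450.784.
Holding P constant, ∂Q/∂M = 0.0718.
η_M = (∂Q/∂M)·(M/Q) = 0.0718 × (7580/450.784) = 1.207.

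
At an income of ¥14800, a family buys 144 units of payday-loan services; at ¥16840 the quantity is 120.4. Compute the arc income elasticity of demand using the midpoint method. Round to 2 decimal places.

ΔQ = 120.4 − 144 = -23.6; midpoint Q̄ = (144 + 120.4)/2 = 132.2.
ΔI = 16840 − 14800 = 2040; midpoint Ī = (14800 + 16840)/2 = 15820.
η = (ΔQ/Q̄) ÷ (ΔI/Ī) = (-23.6/132.2) ÷ (2040/15820) = -1.38.

-1.38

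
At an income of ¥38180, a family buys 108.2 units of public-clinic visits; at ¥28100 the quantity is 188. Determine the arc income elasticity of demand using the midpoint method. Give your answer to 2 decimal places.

-1.77

ΔQ = 188 − 108.2 = 79.8; midpoint Q̄ = (108.2 + 188)/2 = 148.1.
ΔI = 28100 − 38180 = -10080; midpoint Ī = (38180 + 28100)/2 = 33140.
η = (ΔQ/Q̄) ÷ (ΔI/Ī) = (79.8/148.1) ÷ (-10080/33140) = -1.77.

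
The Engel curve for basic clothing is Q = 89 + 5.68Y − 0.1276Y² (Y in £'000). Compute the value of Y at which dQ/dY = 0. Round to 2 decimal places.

dQ/dY = 5.68 − 0.2552Y.
The good is inferior where dQ/dY < 0. Setting dQ/dY = 0 gives Y = 5.68 / 0.2552 = 22.26.

22.26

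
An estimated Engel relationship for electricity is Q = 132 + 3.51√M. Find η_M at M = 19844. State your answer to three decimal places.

0.395

At M = 19844: Q = 626.449.
dQ/dM = 3.51/(2√M) = 0.0124584 at this income.
η = (dQ/dM)·(M/Q) = 0.0124584 × (19844/626.449) = 0.395.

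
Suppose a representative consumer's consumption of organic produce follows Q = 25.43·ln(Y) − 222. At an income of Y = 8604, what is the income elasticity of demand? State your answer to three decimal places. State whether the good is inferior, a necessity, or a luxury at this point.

3.029 (luxury)

At Y = 8604: Q = 8.395.
dQ/dY = 25.43/Y = 0.0029556 at this income.
η = (dQ/dY)·(Y/Q) = 0.0029556 × (8604/8.395) = 3.029.
Since η > 1, the good is a luxury.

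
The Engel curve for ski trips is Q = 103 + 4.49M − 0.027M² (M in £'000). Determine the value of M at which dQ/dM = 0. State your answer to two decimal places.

83.15

dQ/dM = 4.49 − 0.054M.
The good is inferior where dQ/dM < 0. Setting dQ/dM = 0 gives M = 4.49 / 0.054 = 83.15.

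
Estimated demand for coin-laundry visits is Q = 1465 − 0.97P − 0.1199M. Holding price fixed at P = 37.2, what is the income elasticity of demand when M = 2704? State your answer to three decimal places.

At P = 37.2, M = 2704: Q = 1104.706.
Holding P constant, ∂Q/∂M = −0.1199.
η_M = (∂Q/∂M)·(M/Q) = -0.1199 × (2704/1104.706) = -0.293.

-0.293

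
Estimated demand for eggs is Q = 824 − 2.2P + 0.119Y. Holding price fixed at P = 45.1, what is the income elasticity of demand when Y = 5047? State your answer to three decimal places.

0.453

At P = 45.1, Y = 5047: Q = 1325.373.
Holding P constant, ∂Q/∂Y = 0.119.
η_Y = (∂Q/∂Y)·(Y/Q) = 0.119 × (5047/1325.373) = 0.453.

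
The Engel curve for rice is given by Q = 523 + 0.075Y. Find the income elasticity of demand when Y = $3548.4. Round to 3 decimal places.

0.337

At Y = 3548.4: Q = 789.130.
dQ/dY = 0.075.
η = (dQ/dY)·(Y/Q) = 0.075 × (3548.4/789.130) = 0.337.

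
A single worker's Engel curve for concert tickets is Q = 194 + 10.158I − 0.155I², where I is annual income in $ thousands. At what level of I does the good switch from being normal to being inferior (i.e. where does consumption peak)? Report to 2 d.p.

32.77

dQ/dI = 10.158 − 0.31I.
The good is inferior where dQ/dI < 0. Setting dQ/dI = 0 gives I = 10.158 / 0.31 = 32.77.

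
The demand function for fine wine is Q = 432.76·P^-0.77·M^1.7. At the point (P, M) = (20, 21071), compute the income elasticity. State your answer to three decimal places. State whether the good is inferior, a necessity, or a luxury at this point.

1.700 (luxury)

For a multiplicative demand Q = A·P^α·M^β, the income elasticity is β everywhere.
Here β = 1.7, so η = 1.700.
Since η > 1, this is a luxury.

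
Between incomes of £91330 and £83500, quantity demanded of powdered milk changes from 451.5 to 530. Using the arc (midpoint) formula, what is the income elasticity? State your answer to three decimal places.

-1.786

ΔQ = 530 − 451.5 = 78.5; midpoint Q̄ = (451.5 + 530)/2 = 490.75.
ΔI = 83500 − 91330 = -7830; midpoint Ī = (91330 + 83500)/2 = 87415.
η = (ΔQ/Q̄) ÷ (ΔI/Ī) = (78.5/490.75) ÷ (-7830/87415) = -1.786.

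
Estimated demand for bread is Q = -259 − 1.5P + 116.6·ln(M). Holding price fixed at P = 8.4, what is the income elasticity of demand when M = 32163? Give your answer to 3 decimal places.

0.124

At P = 8.4, M = 32163: Q = 938.541.
Holding P constant, ∂Q/∂M = 116.6/M = 0.00362528.
η_M = (∂Q/∂M)·(M/Q) = 0.00362528 × (32163/938.541) = 0.124.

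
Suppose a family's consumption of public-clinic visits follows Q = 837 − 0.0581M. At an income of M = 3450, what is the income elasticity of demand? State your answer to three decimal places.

-0.315

At M = 3450: Q = 636.555.
dQ/dM = −0.0581.
η = (dQ/dM)·(M/Q) = -0.0581 × (3450/636.555) = -0.315.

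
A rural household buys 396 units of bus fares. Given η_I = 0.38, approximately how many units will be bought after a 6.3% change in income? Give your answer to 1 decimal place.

%ΔQ ≈ η × %ΔI = 0.38 × 6.3% = 2.394%.
New Q ≈ 396 × (1 + 0.02394) = 405.5.

405.5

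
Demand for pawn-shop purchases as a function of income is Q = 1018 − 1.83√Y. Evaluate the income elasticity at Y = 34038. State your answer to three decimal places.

-0.248

At Y = 34038: Q = 680.376.
dQ/dY = -1.83/(2√Y) = -0.00495951 at this income.
η = (dQ/dY)·(Y/Q) = -0.00495951 × (34038/680.376) = -0.248.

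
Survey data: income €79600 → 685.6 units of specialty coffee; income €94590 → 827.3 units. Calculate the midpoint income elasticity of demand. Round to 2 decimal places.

1.09

ΔQ = 827.3 − 685.6 = 141.7; midpoint Q̄ = (685.6 + 827.3)/2 = 756.45.
ΔI = 94590 − 79600 = 14990; midpoint Ī = (79600 + 94590)/2 = 87095.
η = (ΔQ/Q̄) ÷ (ΔI/Ī) = (141.7/756.45) ÷ (14990/87095) = 1.09.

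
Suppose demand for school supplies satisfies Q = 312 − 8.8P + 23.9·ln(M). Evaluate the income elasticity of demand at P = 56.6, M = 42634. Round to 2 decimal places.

At P = 56.6, M = 42634: Q = 68.704.
Holding P constant, ∂Q/∂M = 23.9/M = 0.000560585.
η_M = (∂Q/∂M)·(M/Q) = 0.000560585 × (42634/68.704) = 0.35.

0.35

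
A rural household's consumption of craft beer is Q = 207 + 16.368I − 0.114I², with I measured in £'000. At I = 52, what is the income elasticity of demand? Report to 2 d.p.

At I = 52: Q = 749.8800.
dQ/dI = 16.368 − 0.228I = 4.51200.
η = (dQ/dI)·(I/Q) = 4.51200 × (52/749.8800) = 0.31.

0.31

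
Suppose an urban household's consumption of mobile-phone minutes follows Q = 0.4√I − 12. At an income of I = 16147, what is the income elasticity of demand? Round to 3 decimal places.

At I = 16147: Q = 38.828.
dQ/dI = 0.4/(2√I) = 0.00157393 at this income.
η = (dQ/dI)·(I/Q) = 0.00157393 × (16147/38.828) = 0.655.

0.655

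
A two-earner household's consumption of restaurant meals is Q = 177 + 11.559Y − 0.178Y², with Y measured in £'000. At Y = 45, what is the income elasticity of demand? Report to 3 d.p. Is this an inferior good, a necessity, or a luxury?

At Y = 45: Q = 336.7050.
dQ/dY = 11.559 − 0.356Y = -4.46100.
η = (dQ/dY)·(Y/Q) = -4.46100 × (45/336.7050) = -0.596.
η < 0 ⇒ inferior good.

-0.596 (inferior good)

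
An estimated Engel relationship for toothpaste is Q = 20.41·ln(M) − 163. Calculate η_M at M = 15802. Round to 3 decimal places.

0.595

At M = 15802: Q = 34.322.
dQ/dM = 20.41/M = 0.00129161 at this income.
η = (dQ/dM)·(M/Q) = 0.00129161 × (15802/34.322) = 0.595.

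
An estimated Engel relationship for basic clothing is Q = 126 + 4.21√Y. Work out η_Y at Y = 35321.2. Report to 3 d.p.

At Y = 35321.2: Q = 917.225.
dQ/dY = 4.21/(2√Y) = 0.0112004 at this income.
η = (dQ/dY)·(Y/Q) = 0.0112004 × (35321.2/917.225) = 0.431.

0.431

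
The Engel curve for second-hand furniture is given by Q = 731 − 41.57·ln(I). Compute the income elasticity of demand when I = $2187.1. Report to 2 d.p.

At I = 2187.1: Q = 411.313.
dQ/dI = -41.57/I = -0.0190069 at this income.
η = (dQ/dI)·(I/Q) = -0.0190069 × (2187.1/411.313) = -0.10.

-0.10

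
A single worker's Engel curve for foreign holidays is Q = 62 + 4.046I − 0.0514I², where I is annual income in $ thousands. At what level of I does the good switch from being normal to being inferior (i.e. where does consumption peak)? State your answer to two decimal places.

39.36

dQ/dI = 4.046 − 0.1028I.
The good is inferior where dQ/dI < 0. Setting dQ/dI = 0 gives I = 4.046 / 0.1028 = 39.36.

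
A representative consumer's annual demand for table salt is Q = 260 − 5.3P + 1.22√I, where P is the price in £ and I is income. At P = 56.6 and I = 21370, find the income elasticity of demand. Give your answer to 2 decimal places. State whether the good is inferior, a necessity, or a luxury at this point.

0.64 (necessity)

At P = 56.6, I = 21370: Q = 138.365.
Holding P constant, ∂Q/∂I = 1.22/(2√I) = 0.0041728.
η_I = (∂Q/∂I)·(I/Q) = 0.0041728 × (21370/138.365) = 0.64.
Since 0 < η < 1, this is a necessity.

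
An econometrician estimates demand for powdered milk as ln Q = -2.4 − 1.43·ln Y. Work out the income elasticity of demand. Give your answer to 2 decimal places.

In a log-linear demand, the coefficient on ln Y is the income elasticity.
So η = -1.43.

-1.43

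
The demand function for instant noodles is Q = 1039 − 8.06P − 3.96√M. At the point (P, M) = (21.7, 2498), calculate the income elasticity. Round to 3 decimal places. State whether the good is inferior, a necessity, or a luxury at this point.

-0.149 (inferior good)

At P = 21.7, M = 2498: Q = 666.177.
Holding P constant, ∂Q/∂M = -3.96/(2√M) = -0.0396158.
η_M = (∂Q/∂M)·(M/Q) = -0.0396158 × (2498/666.177) = -0.149.
Since η < 0, this is an inferior good.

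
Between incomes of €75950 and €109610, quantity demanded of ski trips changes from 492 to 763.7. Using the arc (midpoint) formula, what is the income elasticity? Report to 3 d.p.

1.193

ΔQ = 763.7 − 492 = 271.7; midpoint Q̄ = (492 + 763.7)/2 = 627.85.
ΔI = 109610 − 75950 = 33660; midpoint Ī = (75950 + 109610)/2 = 92780.
η = (ΔQ/Q̄) ÷ (ΔI/Ī) = (271.7/627.85) ÷ (33660/92780) = 1.193.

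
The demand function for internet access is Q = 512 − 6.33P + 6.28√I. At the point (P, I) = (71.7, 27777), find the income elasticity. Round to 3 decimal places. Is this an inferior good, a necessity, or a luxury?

0.474 (necessity)

At P = 71.7, I = 27777: Q = 1104.791.
Holding P constant, ∂Q/∂I = 6.28/(2√I) = 0.0188403.
η_I = (∂Q/∂I)·(I/Q) = 0.0188403 × (27777/1104.791) = 0.474.
Since 0 < η < 1, this is a necessity.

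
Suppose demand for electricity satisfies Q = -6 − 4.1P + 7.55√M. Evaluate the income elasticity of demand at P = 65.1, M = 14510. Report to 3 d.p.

At P = 65.1, M = 14510: Q = 636.544.
Holding P constant, ∂Q/∂M = 7.55/(2√M) = 0.0313389.
η_M = (∂Q/∂M)·(M/Q) = 0.0313389 × (14510/636.544) = 0.714.

0.714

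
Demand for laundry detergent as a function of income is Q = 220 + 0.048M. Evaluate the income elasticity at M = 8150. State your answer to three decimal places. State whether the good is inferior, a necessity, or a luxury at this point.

At M = 8150: Q = 611.200.
dQ/dM = 0.048.
η = (dQ/dM)·(M/Q) = 0.048 × (8150/611.200) = 0.640.
Since 0 < η < 1, the good is a necessity.

0.640 (necessity)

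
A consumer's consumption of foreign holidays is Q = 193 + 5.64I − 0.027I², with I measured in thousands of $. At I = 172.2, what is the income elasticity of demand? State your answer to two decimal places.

-1.73

At I = 172.2: Q = 363.5813.
dQ/dI = 5.64 − 0.054I = -3.65880.
η = (dQ/dI)·(I/Q) = -3.65880 × (172.2/363.5813) = -1.73.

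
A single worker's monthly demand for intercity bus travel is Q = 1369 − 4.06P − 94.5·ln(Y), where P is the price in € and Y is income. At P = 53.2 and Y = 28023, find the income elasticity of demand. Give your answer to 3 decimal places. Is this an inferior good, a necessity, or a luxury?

At P = 53.2, Y = 28023: Q = 185.254.
Holding P constant, ∂Q/∂Y = -94.5/Y = -0.00337223.
η_Y = (∂Q/∂Y)·(Y/Q) = -0.00337223 × (28023/185.254) = -0.510.
Since η < 0, this is an inferior good.

-0.510 (inferior good)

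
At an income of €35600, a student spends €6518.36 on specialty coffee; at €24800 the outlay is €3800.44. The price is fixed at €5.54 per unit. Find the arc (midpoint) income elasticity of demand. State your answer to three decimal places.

With a constant price, Q₁ = 6518.36/5.54 = 1176.599 and Q₂ = 3800.44/5.54 = 686.000 (equivalently, work directly with expenditure since P cancels).
Midpoint %ΔQ = (3800.44 − 6518.36)/5159.40 = -0.52679; midpoint %ΔI = (24800 − 35600)/30200 = -0.35762.
η = -0.52679 / -0.35762 = 1.473.

1.473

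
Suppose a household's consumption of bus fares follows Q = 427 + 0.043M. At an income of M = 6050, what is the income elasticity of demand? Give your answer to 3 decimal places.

At M = 6050: Q = 687.150.
dQ/dM = 0.043.
η = (dQ/dM)·(M/Q) = 0.043 × (6050/687.150) = 0.379.

0.379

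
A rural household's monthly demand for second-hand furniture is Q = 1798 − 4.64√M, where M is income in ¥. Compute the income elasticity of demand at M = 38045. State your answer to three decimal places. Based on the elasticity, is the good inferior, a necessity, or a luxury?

At M = 38045: Q = 892.962.
dQ/dM = -4.64/(2√M) = -0.0118943 at this income.
η = (dQ/dM)·(M/Q) = -0.0118943 × (38045/892.962) = -0.507.
Since η < 0, the good is an inferior good.

-0.507 (inferior good)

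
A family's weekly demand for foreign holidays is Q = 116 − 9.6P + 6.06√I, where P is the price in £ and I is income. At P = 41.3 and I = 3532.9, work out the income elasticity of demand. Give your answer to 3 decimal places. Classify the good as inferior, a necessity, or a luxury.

At P = 41.3, I = 3532.9: Q = 79.716.
Holding P constant, ∂Q/∂I = 6.06/(2√I) = 0.0509773.
η_I = (∂Q/∂I)·(I/Q) = 0.0509773 × (3532.9/79.716) = 2.259.
Since η > 1, this is a luxury.

2.259 (luxury)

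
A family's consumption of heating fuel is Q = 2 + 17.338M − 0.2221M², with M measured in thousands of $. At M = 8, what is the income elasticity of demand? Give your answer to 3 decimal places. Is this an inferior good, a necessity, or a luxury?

0.872 (necessity)

At M = 8: Q = 126.4896.
dQ/dM = 17.338 − 0.4442M = 13.78440.
η = (dQ/dM)·(M/Q) = 13.78440 × (8/126.4896) = 0.872.
0 < η < 1 ⇒ necessity.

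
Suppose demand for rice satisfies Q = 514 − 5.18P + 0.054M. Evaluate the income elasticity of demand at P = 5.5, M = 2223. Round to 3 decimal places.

At P = 5.5, M = 2223: Q = 605.552.
Holding P constant, ∂Q/∂M = 0.054.
η_M = (∂Q/∂M)·(M/Q) = 0.054 × (2223/605.552) = 0.198.

0.198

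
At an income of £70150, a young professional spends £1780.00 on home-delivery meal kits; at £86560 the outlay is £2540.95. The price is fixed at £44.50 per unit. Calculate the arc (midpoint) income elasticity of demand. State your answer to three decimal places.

1.682

With a constant price, Q₁ = 1780.00/44.50 = 40.000 and Q₂ = 2540.95/44.50 = 57.100 (equivalently, work directly with expenditure since P cancels).
Midpoint %ΔQ = (2540.95 − 1780.00)/2160.48 = 0.35221; midpoint %ΔI = (86560 − 70150)/78355 = 0.20943.
η = 0.35221 / 0.20943 = 1.682.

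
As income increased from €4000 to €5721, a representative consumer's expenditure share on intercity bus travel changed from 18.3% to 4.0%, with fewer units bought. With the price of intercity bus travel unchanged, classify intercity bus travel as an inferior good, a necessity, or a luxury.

Quantity demanded falls as income rises, so η < 0.

inferior good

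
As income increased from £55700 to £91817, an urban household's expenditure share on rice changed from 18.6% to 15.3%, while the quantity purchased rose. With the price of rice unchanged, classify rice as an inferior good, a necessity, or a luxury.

Quantity rises but the budget share falls as income rises, so 0 < η < 1.

necessity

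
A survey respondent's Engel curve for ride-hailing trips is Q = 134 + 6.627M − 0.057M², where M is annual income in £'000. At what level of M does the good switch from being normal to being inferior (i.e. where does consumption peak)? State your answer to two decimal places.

dQ/dM = 6.627 − 0.114M.
The good is inferior where dQ/dM < 0. Setting dQ/dM = 0 gives M = 6.627 / 0.114 = 58.13.

58.13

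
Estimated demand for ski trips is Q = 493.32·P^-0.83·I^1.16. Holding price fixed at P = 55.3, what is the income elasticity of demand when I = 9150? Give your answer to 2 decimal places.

For a multiplicative demand Q = A·P^α·I^β, the income elasticity is β everywhere.
Here β = 1.16, so η = 1.16.

1.16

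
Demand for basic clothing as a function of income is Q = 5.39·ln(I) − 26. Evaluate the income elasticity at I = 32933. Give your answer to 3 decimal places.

0.179

At I = 32933: Q = 30.068.
dQ/dI = 5.39/I = 0.000163666 at this income.
η = (dQ/dI)·(I/Q) = 0.000163666 × (32933/30.068) = 0.179.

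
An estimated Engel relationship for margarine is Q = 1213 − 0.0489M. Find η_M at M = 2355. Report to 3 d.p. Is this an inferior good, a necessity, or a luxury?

-0.105 (inferior good)

At M = 2355: Q = 1097.841.
dQ/dM = −0.0489.
η = (dQ/dM)·(M/Q) = -0.0489 × (2355/1097.841) = -0.105.
Since η < 0, the good is an inferior good.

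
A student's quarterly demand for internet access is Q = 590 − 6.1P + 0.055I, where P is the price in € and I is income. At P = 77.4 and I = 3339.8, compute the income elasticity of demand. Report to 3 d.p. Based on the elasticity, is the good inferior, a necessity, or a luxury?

At P = 77.4, I = 3339.8: Q = 301.549.
Holding P constant, ∂Q/∂I = 0.055.
η_I = (∂Q/∂I)·(I/Q) = 0.055 × (3339.8/301.549) = 0.609.
Since 0 < η < 1, this is a necessity.

0.609 (necessity)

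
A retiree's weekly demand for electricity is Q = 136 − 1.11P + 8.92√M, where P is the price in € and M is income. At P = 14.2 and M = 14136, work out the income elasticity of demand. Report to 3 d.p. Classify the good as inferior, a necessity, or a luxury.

0.449 (necessity)

At P = 14.2, M = 14136: Q = 1180.781.
Holding P constant, ∂Q/∂M = 8.92/(2√M) = 0.0375121.
η_M = (∂Q/∂M)·(M/Q) = 0.0375121 × (14136/1180.781) = 0.449.
Since 0 < η < 1, this is a necessity.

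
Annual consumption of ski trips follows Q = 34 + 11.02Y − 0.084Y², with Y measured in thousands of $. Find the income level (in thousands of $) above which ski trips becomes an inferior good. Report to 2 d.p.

dQ/dY = 11.02 − 0.168Y.
The good is inferior where dQ/dY < 0. Setting dQ/dY = 0 gives Y = 11.02 / 0.168 = 65.60.

65.60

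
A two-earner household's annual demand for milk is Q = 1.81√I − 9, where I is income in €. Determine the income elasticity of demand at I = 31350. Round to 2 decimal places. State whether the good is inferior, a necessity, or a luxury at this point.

At I = 31350: Q = 311.477.
dQ/dI = 1.81/(2√I) = 0.00511128 at this income.
η = (dQ/dI)·(I/Q) = 0.00511128 × (31350/311.477) = 0.51.
Since 0 < η < 1, the good is a necessity.

0.51 (necessity)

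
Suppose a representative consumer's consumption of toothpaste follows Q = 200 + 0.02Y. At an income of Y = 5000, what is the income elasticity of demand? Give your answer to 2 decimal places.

At Y = 5000: Q = 300.000.
dQ/dY = 0.02.
η = (dQ/dY)·(Y/Q) = 0.02 × (5000/300.000) = 0.33.

0.33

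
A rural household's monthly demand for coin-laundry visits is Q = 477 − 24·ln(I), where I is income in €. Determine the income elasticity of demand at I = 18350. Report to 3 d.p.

At I = 18350: Q = 241.383.
dQ/dI = -24/I = -0.0013079 at this income.
η = (dQ/dI)·(I/Q) = -0.0013079 × (18350/241.383) = -0.099.

-0.099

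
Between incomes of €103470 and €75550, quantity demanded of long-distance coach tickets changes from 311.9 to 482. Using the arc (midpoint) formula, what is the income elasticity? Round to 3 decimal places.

ΔQ = 482 − 311.9 = 170.1; midpoint Q̄ = (311.9 + 482)/2 = 396.95.
ΔI = 75550 − 103470 = -27920; midpoint Ī = (103470 + 75550)/2 = 89510.
η = (ΔQ/Q̄) ÷ (ΔI/Ī) = (170.1/396.95) ÷ (-27920/89510) = -1.374.

-1.374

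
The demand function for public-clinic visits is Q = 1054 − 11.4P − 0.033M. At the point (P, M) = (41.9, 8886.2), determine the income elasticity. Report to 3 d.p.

At P = 41.9, M = 8886.2: Q = 283.095.
Holding P constant, ∂Q/∂M = −0.033.
η_M = (∂Q/∂M)·(M/Q) = -0.033 × (8886.2/283.095) = -1.036.

-1.036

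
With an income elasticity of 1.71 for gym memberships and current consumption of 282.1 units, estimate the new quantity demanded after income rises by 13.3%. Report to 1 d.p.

346.3

%ΔQ ≈ η × %ΔI = 1.71 × 13.3% = 22.743%.
New Q ≈ 282.1 × (1 + 0.22743) = 346.3.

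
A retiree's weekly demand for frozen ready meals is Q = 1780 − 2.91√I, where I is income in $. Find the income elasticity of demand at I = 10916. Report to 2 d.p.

At I = 10916: Q = 1475.964.
dQ/dI = -2.91/(2√I) = -0.0139262 at this income.
η = (dQ/dI)·(I/Q) = -0.0139262 × (10916/1475.964) = -0.10.

-0.10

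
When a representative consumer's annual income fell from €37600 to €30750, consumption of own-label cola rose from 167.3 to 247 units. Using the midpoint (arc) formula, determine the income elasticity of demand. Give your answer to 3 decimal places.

ΔQ = 247 − 167.3 = 79.7; midpoint Q̄ = (167.3 + 247)/2 = 207.15.
ΔI = 30750 − 37600 = -6850; midpoint Ī = (37600 + 30750)/2 = 34175.
η = (ΔQ/Q̄) ÷ (ΔI/Ī) = (79.7/207.15) ÷ (-6850/34175) = -1.920.

-1.920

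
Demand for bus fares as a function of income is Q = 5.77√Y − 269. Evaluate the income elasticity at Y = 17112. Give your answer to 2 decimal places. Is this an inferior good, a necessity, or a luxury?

0.78 (necessity)

At Y = 17112: Q = 485.790.
dQ/dY = 5.77/(2√Y) = 0.0220544 at this income.
η = (dQ/dY)·(Y/Q) = 0.0220544 × (17112/485.790) = 0.78.
Since 0 < η < 1, the good is a necessity.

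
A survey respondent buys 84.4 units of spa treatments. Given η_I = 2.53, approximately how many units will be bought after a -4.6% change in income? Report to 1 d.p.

%ΔQ ≈ η × %ΔI = 2.53 × (-4.6%) = -11.638%.
New Q ≈ 84.4 × (1 − 0.11638) = 74.6.

74.6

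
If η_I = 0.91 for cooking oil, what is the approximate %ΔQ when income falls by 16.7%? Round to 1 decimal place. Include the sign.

%ΔQ ≈ η × %ΔI = 0.91 × (-16.7%) = -15.2%.

-15.2%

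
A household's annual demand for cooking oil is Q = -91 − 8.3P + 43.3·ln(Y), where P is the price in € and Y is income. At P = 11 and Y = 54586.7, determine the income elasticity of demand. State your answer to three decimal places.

At P = 11, Y = 54586.7: Q = 289.997.
Holding P constant, ∂Q/∂Y = 43.3/Y = 0.000793234.
η_Y = (∂Q/∂Y)·(Y/Q) = 0.000793234 × (54586.7/289.997) = 0.149.

0.149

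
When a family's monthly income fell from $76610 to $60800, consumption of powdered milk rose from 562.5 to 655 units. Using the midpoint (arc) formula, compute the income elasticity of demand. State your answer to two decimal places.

ΔQ = 655 − 562.5 = 92.5; midpoint Q̄ = (562.5 + 655)/2 = 608.75.
ΔI = 60800 − 76610 = -15810; midpoint Ī = (76610 + 60800)/2 = 68705.
η = (ΔQ/Q̄) ÷ (ΔI/Ī) = (92.5/608.75) ÷ (-15810/68705) = -0.66.

-0.66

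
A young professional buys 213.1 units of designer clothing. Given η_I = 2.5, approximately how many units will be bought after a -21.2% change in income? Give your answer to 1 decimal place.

100.2

%ΔQ ≈ η × %ΔI = 2.5 × (-21.2%) = -53%.
New Q ≈ 213.1 × (1 − 0.53) = 100.2.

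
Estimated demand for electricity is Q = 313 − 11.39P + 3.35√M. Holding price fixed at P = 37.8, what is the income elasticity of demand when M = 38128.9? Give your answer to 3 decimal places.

0.610

At P = 37.8, M = 38128.9: Q = 536.600.
Holding P constant, ∂Q/∂M = 3.35/(2√M) = 0.00857803.
η_M = (∂Q/∂M)·(M/Q) = 0.00857803 × (38128.9/536.600) = 0.610.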